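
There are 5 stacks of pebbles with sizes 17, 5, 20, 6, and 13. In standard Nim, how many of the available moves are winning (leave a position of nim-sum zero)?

1

Nim-sum: 17 ⊕ 5 ⊕ 20 ⊕ 6 ⊕ 13 = 11.
The overall nim-sum is X = 11. A stack of size p has a winning move iff p XOR X < p (reduce it to p XOR X).
  17: 17 XOR 11 = 26 ≥ 17 — no move.
  5: 5 XOR 11 = 14 ≥ 5 — no move.
  20: 20 XOR 11 = 31 ≥ 20 — no move.
  6: 6 XOR 11 = 13 ≥ 6 — no move.
  13: 13 XOR 11 = 6 < 13 — winning move (to 6).
That gives 1 winning move.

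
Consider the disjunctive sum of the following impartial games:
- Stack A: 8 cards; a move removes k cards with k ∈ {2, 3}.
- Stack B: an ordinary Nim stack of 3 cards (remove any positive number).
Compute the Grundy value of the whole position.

For stack A, compute g(0), g(1), … with moves {2, 3}:
k:     0  1  2  3  4  5  6  7  8
g(k):  0  0  1  1  2  0  0  1  1
So g(8) = 1.
Stack B is a plain Nim stack of size 3, so its Grundy value is 3.
The value of a disjunctive sum is the nim-sum of the parts.
Combined value = 1 ⊕ 3 = 2.

2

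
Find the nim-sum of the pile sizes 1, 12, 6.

11

Nim-sum: 1 ⊕ 12 ⊕ 6 = 11.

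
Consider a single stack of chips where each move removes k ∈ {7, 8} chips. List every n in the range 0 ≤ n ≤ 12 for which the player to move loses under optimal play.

Grundy values for subtraction set {7, 8}:
k:     0  1  2  3  4  5  6  7  8  9 10 11 12
g(k):  0  0  0  0  0  0  0  1  1  1  1  1  1
The P-positions (g = 0) in 0..12 are 0, 1, 2, 3, 4, 5, 6.

0, 1, 2, 3, 4, 5, 6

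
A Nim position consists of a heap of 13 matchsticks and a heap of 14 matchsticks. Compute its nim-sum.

3

In binary:
  1101  (13)
  1110  (14)
  ----
  0011  (3)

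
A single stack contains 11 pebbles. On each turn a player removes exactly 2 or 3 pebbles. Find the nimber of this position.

0

Compute g(0), g(1), … for moves {2, 3}:
g(0) = mex{} = 0
g(1) = mex{} = 0
g(2) = mex{0} = 1
g(3) = mex{0} = 1
g(4) = mex{0,1} = 2
g(5) = mex{1} = 0
g(6) = mex{1,2} = 0
g(7) = mex{0,2} = 1
g(8) = mex{0} = 1
g(9) = mex{0,1} = 2
g(10) = mex{1} = 0
g(11) = mex{1,2} = 0
So g(11) = 0.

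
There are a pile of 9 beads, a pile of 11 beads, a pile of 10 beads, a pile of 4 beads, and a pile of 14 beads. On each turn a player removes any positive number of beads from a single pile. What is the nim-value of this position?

2

Compute the nim-sum pairwise:
9 ⊕ 11 = 2
2 ⊕ 10 = 8
8 ⊕ 4 = 12
12 ⊕ 14 = 2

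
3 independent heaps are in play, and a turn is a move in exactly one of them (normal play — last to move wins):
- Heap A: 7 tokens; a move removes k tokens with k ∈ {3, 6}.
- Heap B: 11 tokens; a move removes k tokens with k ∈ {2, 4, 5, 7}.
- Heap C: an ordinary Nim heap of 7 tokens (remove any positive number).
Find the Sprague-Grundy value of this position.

4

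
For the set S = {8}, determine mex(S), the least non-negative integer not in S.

0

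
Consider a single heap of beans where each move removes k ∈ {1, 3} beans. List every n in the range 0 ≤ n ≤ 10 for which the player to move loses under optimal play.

0, 2, 4, 6, 8, 10

Build the Grundy sequence with g(k) = mex{g(k−s) : s ∈ {1, 3}, s ≤ k}:
k:     0  1  2  3  4  5  6  7  8  9 10
g(k):  0  1  0  1  0  1  0  1  0  1  0
The P-positions (g = 0) in 0..10 are 0, 2, 4, 6, 8, 10.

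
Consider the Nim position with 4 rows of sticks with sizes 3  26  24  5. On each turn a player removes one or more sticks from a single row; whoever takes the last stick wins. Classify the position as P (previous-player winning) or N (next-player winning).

N-position

Compute the nim-sum pairwise:
3 ⊕ 26 = 25
25 ⊕ 24 = 1
1 ⊕ 5 = 4
The nim-sum is 4 ≠ 0, so this is an N-position: the player to move can win.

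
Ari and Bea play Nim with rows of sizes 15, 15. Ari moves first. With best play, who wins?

Bea wins

Compute the nim-sum pairwise:
15 ⊕ 15 = 0
The nim-sum is 0, so this is a P-position: the player to move is in a losing position under optimal play; Ari is about to move from it and so loses — Bea wins.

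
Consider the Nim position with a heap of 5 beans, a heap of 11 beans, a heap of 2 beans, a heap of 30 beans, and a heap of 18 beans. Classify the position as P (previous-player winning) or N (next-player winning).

P-position

Compute the nim-sum pairwise:
5 ⊕ 11 = 14
14 ⊕ 2 = 12
12 ⊕ 30 = 18
18 ⊕ 18 = 0
The nim-sum is 0, so this is a P-position: the player to move is in a losing position under optimal play.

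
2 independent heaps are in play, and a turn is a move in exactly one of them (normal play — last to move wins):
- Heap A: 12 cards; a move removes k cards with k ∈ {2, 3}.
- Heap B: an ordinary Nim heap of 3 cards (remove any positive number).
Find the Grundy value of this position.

For heap A, compute g(0), g(1), … with moves {2, 3}:
g(0) = mex{} = 0
g(1) = mex{} = 0
g(2) = mex{0} = 1
g(3) = mex{0} = 1
g(4) = mex{0,1} = 2
g(5) = mex{1} = 0
g(6) = mex{1,2} = 0
g(7) = mex{0,2} = 1
g(8) = mex{0} = 1
g(9) = mex{0,1} = 2
g(10) = mex{1} = 0
g(11) = mex{1,2} = 0
g(12) = mex{0,2} = 1
So g(12) = 1.
Heap B is a plain Nim heap of size 3, so its Grundy value is 3.
By the Sprague-Grundy theorem, the Grundy value of a sum of independent games is the XOR of the component values.
Combined value = 1 ⊕ 3 = 2.

2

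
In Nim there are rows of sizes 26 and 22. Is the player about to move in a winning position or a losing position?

Winning position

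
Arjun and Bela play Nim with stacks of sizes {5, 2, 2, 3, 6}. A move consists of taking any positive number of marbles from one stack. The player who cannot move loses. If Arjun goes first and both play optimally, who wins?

Bela wins

In binary:
  101  (5)
  010  (2)
  010  (2)
  011  (3)
  110  (6)
  ---
  000  (0)
The nim-sum is 0, so this is a P-position: the player to move is in a losing position under optimal play; Arjun is about to move from it and so loses — Bela wins.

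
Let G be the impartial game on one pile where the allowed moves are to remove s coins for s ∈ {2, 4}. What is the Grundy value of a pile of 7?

0

Compute g(0), g(1), … for moves {2, 4}:
g(0) = mex{} = 0
g(1) = mex{} = 0
g(2) = mex{0} = 1
g(3) = mex{0} = 1
g(4) = mex{0,1} = 2
g(5) = mex{0,1} = 2
g(6) = mex{1,2} = 0
g(7) = mex{1,2} = 0
So g(7) = 0.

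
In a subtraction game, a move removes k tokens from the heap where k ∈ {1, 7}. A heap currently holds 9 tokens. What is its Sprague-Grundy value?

1

Build the Grundy sequence with g(k) = mex{g(k−s) : s ∈ {1, 7}, s ≤ k}:
k:     0  1  2  3  4  5  6  7  8  9
g(k):  0  1  0  1  0  1  0  1  0  1
So g(9) = 1.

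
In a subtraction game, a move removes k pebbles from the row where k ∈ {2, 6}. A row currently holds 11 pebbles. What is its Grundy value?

1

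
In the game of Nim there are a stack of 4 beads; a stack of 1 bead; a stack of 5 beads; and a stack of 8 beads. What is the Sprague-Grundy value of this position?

Compute the nim-sum pairwise:
4 ^ 1 = 5
5 ^ 5 = 0
0 ^ 8 = 8

8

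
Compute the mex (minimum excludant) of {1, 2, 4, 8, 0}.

The values 0, 1, 2 are all present; 3 is the first non-negative integer missing from the set.

3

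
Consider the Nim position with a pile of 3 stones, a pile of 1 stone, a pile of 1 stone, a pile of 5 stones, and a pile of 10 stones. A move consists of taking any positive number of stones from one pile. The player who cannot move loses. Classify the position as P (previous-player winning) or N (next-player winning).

Compute the nim-sum pairwise:
3 XOR 1 = 2
2 XOR 1 = 3
3 XOR 5 = 6
6 XOR 10 = 12
The nim-sum is 12 ≠ 0, so this is an N-position: the player to move can win.

N-position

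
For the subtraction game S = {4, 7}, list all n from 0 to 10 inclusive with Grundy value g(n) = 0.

0, 1, 2, 3

Compute g(0), g(1), … for moves {4, 7}:
g(0) = mex{} = 0
g(1) = mex{} = 0
g(2) = mex{} = 0
g(3) = mex{} = 0
g(4) = mex{0} = 1
g(5) = mex{0} = 1
g(6) = mex{0} = 1
g(7) = mex{0} = 1
g(8) = mex{0,1} = 2
g(9) = mex{0,1} = 2
g(10) = mex{0,1} = 2
The P-positions (g = 0) in 0..10 are 0, 1, 2, 3.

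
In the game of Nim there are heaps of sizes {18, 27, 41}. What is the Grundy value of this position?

32

Nim-sum: 18 XOR 27 XOR 41 = 32.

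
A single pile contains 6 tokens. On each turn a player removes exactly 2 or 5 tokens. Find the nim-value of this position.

Grundy values for subtraction set {2, 5}:
g(0) = mex{} = 0
g(1) = mex{} = 0
g(2) = mex{0} = 1
g(3) = mex{0} = 1
g(4) = mex{1} = 0
g(5) = mex{0,1} = 2
g(6) = mex{0} = 1
So g(6) = 1.

1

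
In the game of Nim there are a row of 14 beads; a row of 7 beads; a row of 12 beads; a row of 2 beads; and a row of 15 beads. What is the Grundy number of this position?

Compute the nim-sum pairwise:
14 ^ 7 = 9
9 ^ 12 = 5
5 ^ 2 = 7
7 ^ 15 = 8

8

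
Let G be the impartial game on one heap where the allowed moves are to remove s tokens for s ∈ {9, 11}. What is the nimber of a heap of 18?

2

Compute g(0), g(1), … for moves {9, 11}:
k:     0  1  2  3  4  5  6  7  8  9 10 11 12 13 14 15 16 17 18
g(k):  0  0  0  0  0  0  0  0  0  1  1  1  1  1  1  1  1  1  2
So g(18) = 2.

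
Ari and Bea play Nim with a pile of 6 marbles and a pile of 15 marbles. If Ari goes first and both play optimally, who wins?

Ari wins

Compute the nim-sum pairwise:
6 ^ 15 = 9
The nim-sum is 9 ≠ 0, so this is an N-position: the player to move can win; Ari has a winning move.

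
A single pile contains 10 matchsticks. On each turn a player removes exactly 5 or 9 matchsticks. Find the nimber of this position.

2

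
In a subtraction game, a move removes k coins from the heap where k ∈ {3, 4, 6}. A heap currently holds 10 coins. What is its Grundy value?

0

Build the Grundy sequence with g(k) = mex{g(k−s) : s ∈ {3, 4, 6}, s ≤ k}:
k:     0  1  2  3  4  5  6  7  8  9 10
g(k):  0  0  0  1  1  1  2  2  2  0  0
So g(10) = 0.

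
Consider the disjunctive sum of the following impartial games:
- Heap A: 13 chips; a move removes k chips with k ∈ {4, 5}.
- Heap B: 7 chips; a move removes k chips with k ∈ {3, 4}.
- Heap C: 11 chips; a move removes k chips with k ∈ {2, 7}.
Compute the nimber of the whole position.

Grundy values for heap A (subtraction set {4, 5}):
k:     0  1  2  3  4  5  6  7  8  9 10 11 12 13
g(k):  0  0  0  0  1  1  1  1  2  0  0  0  0  1
So g(13) = 1.
For heap B, compute g(0), g(1), … with moves {3, 4}:
k:     0  1  2  3  4  5  6  7
g(k):  0  0  0  1  1  1  2  0
So g(7) = 0.
Grundy values for heap C (subtraction set {2, 7}):
g(0) = mex{} = 0
g(1) = mex{} = 0
g(2) = mex{0} = 1
g(3) = mex{0} = 1
g(4) = mex{1} = 0
g(5) = mex{1} = 0
g(6) = mex{0} = 1
g(7) = mex{0} = 1
g(8) = mex{0,1} = 2
g(9) = mex{1} = 0
g(10) = mex{1,2} = 0
g(11) = mex{0} = 1
So g(11) = 1.
By the Sprague-Grundy theorem, the Grundy value of a sum of independent games is the XOR of the component values.
Combined value = 1 ⊕ 0 ⊕ 1 = 0.

0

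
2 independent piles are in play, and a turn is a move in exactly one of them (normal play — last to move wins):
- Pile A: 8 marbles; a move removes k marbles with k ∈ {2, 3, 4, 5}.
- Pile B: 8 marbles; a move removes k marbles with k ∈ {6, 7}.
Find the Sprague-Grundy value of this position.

1

Grundy values for pile A (subtraction set {2, 3, 4, 5}):
k:     0  1  2  3  4  5  6  7  8
g(k):  0  0  1  1  2  2  3  0  0
So g(8) = 0.
For pile B, compute g(0), g(1), … with moves {6, 7}:
g(0) = mex{} = 0
g(1) = mex{} = 0
g(2) = mex{} = 0
g(3) = mex{} = 0
g(4) = mex{} = 0
g(5) = mex{} = 0
g(6) = mex{0} = 1
g(7) = mex{0} = 1
g(8) = mex{0} = 1
So g(8) = 1.
The value of a disjunctive sum is the nim-sum of the parts.
Combined value = 0 XOR 1 = 1.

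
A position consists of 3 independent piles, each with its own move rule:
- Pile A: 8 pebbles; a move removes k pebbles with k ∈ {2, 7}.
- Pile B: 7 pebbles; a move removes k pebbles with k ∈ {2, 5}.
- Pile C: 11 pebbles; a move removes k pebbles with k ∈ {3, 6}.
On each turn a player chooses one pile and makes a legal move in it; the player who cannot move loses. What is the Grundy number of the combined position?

2

Build the Grundy sequence for pile A with g(k) = mex{g(k−s) : s ∈ {2, 7}, s ≤ k}:
g(0) = mex{} = 0
g(1) = mex{} = 0
g(2) = mex{0} = 1
g(3) = mex{0} = 1
g(4) = mex{1} = 0
g(5) = mex{1} = 0
g(6) = mex{0} = 1
g(7) = mex{0} = 1
g(8) = mex{0,1} = 2
So g(8) = 2.
Grundy values for pile B (subtraction set {2, 5}):
k:     0  1  2  3  4  5  6  7
g(k):  0  0  1  1  0  2  1  0
So g(7) = 0.
Grundy values for pile C (subtraction set {3, 6}):
g(0) = mex{} = 0
g(1) = mex{} = 0
g(2) = mex{} = 0
g(3) = mex{0} = 1
g(4) = mex{0} = 1
g(5) = mex{0} = 1
g(6) = mex{0,1} = 2
g(7) = mex{0,1} = 2
g(8) = mex{0,1} = 2
g(9) = mex{1,2} = 0
g(10) = mex{1,2} = 0
g(11) = mex{1,2} = 0
So g(11) = 0.
By the Sprague-Grundy theorem, the Grundy value of a sum of independent games is the XOR of the component values.
Combined value = 2 XOR 0 XOR 0 = 2.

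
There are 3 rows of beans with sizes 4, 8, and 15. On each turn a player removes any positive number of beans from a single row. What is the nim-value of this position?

3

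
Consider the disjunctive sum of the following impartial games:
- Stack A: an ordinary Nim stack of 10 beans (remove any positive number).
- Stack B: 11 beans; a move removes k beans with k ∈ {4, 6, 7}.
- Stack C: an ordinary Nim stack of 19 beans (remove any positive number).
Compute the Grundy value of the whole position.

25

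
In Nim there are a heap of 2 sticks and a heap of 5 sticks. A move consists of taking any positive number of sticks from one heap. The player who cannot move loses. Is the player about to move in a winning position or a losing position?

Winning position

Nim-sum: 2 XOR 5 = 7.
The nim-sum is 7 ≠ 0, so this is an N-position: the player to move can win.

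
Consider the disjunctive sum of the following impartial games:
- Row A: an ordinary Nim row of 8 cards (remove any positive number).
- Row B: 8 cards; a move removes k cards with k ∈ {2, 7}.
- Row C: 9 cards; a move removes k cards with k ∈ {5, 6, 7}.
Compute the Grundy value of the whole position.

Row A is a plain Nim row of size 8, so its Grundy value is 8.
Build the Grundy sequence for row B with g(k) = mex{g(k−s) : s ∈ {2, 7}, s ≤ k}:
g(0) = mex{} = 0
g(1) = mex{} = 0
g(2) = mex{0} = 1
g(3) = mex{0} = 1
g(4) = mex{1} = 0
g(5) = mex{1} = 0
g(6) = mex{0} = 1
g(7) = mex{0} = 1
g(8) = mex{0,1} = 2
So g(8) = 2.
Grundy values for row C (subtraction set {5, 6, 7}):
k:     0  1  2  3  4  5  6  7  8  9
g(k):  0  0  0  0  0  1  1  1  1  1
So g(9) = 1.
The value of a disjunctive sum is the nim-sum of the parts.
Combined value = 8 ⊕ 2 ⊕ 1 = 11.

11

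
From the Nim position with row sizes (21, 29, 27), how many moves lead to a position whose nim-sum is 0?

3

Compute the nim-sum pairwise:
21 ^ 29 = 8
8 ^ 27 = 19
The overall nim-sum is X = 19. A row of size p has a winning move iff p XOR X < p (reduce it to p XOR X).
  21: 21 XOR 19 = 6 < 21 — winning move (to 6).
  29: 29 XOR 19 = 14 < 29 — winning move (to 14).
  27: 27 XOR 19 = 8 < 27 — winning move (to 8).
That gives 3 winning moves.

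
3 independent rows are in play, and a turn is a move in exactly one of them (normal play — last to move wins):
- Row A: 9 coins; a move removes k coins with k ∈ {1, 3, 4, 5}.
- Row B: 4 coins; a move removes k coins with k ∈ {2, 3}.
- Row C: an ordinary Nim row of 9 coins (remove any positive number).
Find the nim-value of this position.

10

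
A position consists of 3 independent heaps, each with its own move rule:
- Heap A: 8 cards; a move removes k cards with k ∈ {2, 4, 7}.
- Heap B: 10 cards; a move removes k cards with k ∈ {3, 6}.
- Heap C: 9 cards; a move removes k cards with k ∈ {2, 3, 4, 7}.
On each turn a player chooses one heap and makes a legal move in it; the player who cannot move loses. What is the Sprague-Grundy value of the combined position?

For heap A, compute g(0), g(1), … with moves {2, 4, 7}:
k:     0  1  2  3  4  5  6  7  8
g(k):  0  0  1  1  2  2  0  3  1
So g(8) = 1.
Grundy values for heap B (subtraction set {3, 6}):
k:     0  1  2  3  4  5  6  7  8  9 10
g(k):  0  0  0  1  1  1  2  2  2  0  0
So g(10) = 0.
For heap C, compute g(0), g(1), … with moves {2, 3, 4, 7}:
k:     0  1  2  3  4  5  6  7  8  9
g(k):  0  0  1  1  2  2  0  3  1  4
So g(9) = 4.
By the Sprague-Grundy theorem, the Grundy value of a sum of independent games is the XOR of the component values.
Combined value = 1 XOR 0 XOR 4 = 5.

5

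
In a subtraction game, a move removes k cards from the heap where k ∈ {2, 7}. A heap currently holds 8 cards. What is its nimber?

2

Build the Grundy sequence with g(k) = mex{g(k−s) : s ∈ {2, 7}, s ≤ k}:
g(0) = mex{} = 0
g(1) = mex{} = 0
g(2) = mex{0} = 1
g(3) = mex{0} = 1
g(4) = mex{1} = 0
g(5) = mex{1} = 0
g(6) = mex{0} = 1
g(7) = mex{0} = 1
g(8) = mex{0,1} = 2
So g(8) = 2.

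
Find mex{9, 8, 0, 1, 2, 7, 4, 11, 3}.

The values 0, 1, 2, 3, 4 are all present; 5 is the first non-negative integer missing from the set.

5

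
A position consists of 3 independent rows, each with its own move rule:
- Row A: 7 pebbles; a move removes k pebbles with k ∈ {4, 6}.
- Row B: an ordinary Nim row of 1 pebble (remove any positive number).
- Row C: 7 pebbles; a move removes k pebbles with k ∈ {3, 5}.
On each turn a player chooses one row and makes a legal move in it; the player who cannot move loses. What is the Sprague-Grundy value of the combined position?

Grundy values for row A (subtraction set {4, 6}):
g(0) = mex{} = 0
g(1) = mex{} = 0
g(2) = mex{} = 0
g(3) = mex{} = 0
g(4) = mex{0} = 1
g(5) = mex{0} = 1
g(6) = mex{0} = 1
g(7) = mex{0} = 1
So g(7) = 1.
Row B is a plain Nim row of size 1, so its Grundy value is 1.
For row C, compute g(0), g(1), … with moves {3, 5}:
g(0) = mex{} = 0
g(1) = mex{} = 0
g(2) = mex{} = 0
g(3) = mex{0} = 1
g(4) = mex{0} = 1
g(5) = mex{0} = 1
g(6) = mex{0,1} = 2
g(7) = mex{0,1} = 2
So g(7) = 2.
By the Sprague-Grundy theorem, the Grundy value of a sum of independent games is the XOR of the component values.
Combined value = 1 XOR 1 XOR 2 = 2.

2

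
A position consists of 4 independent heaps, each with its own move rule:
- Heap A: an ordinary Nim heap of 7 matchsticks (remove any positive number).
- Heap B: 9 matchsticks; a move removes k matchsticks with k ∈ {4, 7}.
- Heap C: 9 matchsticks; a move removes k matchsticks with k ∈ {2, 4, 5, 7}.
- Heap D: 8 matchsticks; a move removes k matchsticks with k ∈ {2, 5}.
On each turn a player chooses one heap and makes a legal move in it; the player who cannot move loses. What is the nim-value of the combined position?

5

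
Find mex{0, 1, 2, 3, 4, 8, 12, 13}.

The values 0, 1, 2, 3, 4 are all present; 5 is the first non-negative integer missing from the set.

5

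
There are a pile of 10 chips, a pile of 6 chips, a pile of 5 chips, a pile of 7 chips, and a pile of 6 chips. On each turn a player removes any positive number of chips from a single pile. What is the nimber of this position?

8

Bitwise XOR of the heap sizes:
  1010  (10)
  0110  (6)
  0101  (5)
  0111  (7)
  0110  (6)
  ----
  1000  (8)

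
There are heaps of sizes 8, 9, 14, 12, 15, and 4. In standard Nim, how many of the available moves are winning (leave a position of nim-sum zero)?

5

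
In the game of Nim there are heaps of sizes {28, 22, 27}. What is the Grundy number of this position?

17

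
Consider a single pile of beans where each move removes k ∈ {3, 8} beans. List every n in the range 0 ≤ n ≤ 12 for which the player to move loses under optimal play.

0, 1, 2, 6, 7, 11, 12

Build the Grundy sequence with g(k) = mex{g(k−s) : s ∈ {3, 8}, s ≤ k}:
g(0) = mex{} = 0
g(1) = mex{} = 0
g(2) = mex{} = 0
g(3) = mex{0} = 1
g(4) = mex{0} = 1
g(5) = mex{0} = 1
g(6) = mex{1} = 0
g(7) = mex{1} = 0
g(8) = mex{0,1} = 2
g(9) = mex{0} = 1
g(10) = mex{0} = 1
g(11) = mex{1,2} = 0
g(12) = mex{1} = 0
The P-positions (g = 0) in 0..12 are 0, 1, 2, 6, 7, 11, 12.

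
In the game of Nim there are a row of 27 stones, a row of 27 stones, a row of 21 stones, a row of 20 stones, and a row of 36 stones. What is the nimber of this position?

37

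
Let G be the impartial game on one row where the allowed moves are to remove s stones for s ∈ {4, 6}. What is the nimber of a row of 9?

2

Grundy values for subtraction set {4, 6}:
g(0) = mex{} = 0
g(1) = mex{} = 0
g(2) = mex{} = 0
g(3) = mex{} = 0
g(4) = mex{0} = 1
g(5) = mex{0} = 1
g(6) = mex{0} = 1
g(7) = mex{0} = 1
g(8) = mex{0,1} = 2
g(9) = mex{0,1} = 2
So g(9) = 2.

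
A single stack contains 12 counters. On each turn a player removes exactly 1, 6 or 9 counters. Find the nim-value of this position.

0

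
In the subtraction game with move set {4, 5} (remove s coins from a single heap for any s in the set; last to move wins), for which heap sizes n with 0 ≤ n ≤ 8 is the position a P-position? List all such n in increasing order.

Compute g(0), g(1), … for moves {4, 5}:
k:     0  1  2  3  4  5  6  7  8
g(k):  0  0  0  0  1  1  1  1  2
The P-positions (g = 0) in 0..8 are 0, 1, 2, 3.

0, 1, 2, 3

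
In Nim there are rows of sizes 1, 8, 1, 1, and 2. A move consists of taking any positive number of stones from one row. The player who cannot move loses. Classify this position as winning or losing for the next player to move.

Winning position

Compute the nim-sum pairwise:
1 XOR 8 = 9
9 XOR 1 = 8
8 XOR 1 = 9
9 XOR 2 = 11
The nim-sum is 11 ≠ 0, so this is an N-position: the player to move can win.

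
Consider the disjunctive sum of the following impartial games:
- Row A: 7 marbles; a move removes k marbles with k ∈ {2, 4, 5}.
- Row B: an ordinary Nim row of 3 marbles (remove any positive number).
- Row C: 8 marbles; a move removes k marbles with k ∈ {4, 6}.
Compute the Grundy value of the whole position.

For row A, compute g(0), g(1), … with moves {2, 4, 5}:
k:     0  1  2  3  4  5  6  7
g(k):  0  0  1  1  2  2  3  0
So g(7) = 0.
Row B is a plain Nim row of size 3, so its Grundy value is 3.
Grundy values for row C (subtraction set {4, 6}):
g(0) = mex{} = 0
g(1) = mex{} = 0
g(2) = mex{} = 0
g(3) = mex{} = 0
g(4) = mex{0} = 1
g(5) = mex{0} = 1
g(6) = mex{0} = 1
g(7) = mex{0} = 1
g(8) = mex{0,1} = 2
So g(8) = 2.
The value of a disjunctive sum is the nim-sum of the parts.
Combined value = 0 ⊕ 3 ⊕ 2 = 1.

1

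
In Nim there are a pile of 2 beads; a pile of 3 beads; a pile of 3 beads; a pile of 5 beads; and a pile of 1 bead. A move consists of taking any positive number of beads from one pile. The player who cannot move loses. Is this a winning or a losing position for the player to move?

Winning position

Compute the nim-sum pairwise:
2 ⊕ 3 = 1
1 ⊕ 3 = 2
2 ⊕ 5 = 7
7 ⊕ 1 = 6
The nim-sum is 6 ≠ 0, so this is an N-position: the player to move can win.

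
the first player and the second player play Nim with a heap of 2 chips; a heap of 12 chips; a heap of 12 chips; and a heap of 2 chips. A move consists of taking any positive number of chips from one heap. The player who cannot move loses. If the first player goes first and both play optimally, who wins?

the second player wins

Nim-sum: 2 ⊕ 12 ⊕ 12 ⊕ 2 = 0.
The nim-sum is 0, so this is a P-position: the player to move is in a losing position under optimal play; the first player is about to move from it and so loses — the second player wins.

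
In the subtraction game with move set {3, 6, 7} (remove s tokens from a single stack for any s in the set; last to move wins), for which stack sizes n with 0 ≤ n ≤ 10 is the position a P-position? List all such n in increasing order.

Grundy values for subtraction set {3, 6, 7}:
g(0) = mex{} = 0
g(1) = mex{} = 0
g(2) = mex{} = 0
g(3) = mex{0} = 1
g(4) = mex{0} = 1
g(5) = mex{0} = 1
g(6) = mex{0,1} = 2
g(7) = mex{0,1} = 2
g(8) = mex{0,1} = 2
g(9) = mex{0,1,2} = 3
g(10) = mex{1,2} = 0
The P-positions (g = 0) in 0..10 are 0, 1, 2, 10.

0, 1, 2, 10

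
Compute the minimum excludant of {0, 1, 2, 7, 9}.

The values 0, 1, 2 are all present; 3 is the first non-negative integer missing from the set.

3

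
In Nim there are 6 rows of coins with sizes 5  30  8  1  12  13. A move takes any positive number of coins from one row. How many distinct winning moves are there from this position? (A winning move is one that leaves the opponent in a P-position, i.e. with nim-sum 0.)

Compute the nim-sum pairwise:
5 ⊕ 30 = 27
27 ⊕ 8 = 19
19 ⊕ 1 = 18
18 ⊕ 12 = 30
30 ⊕ 13 = 19
The overall nim-sum is X = 19. A row of size p has a winning move iff p XOR X < p (reduce it to p XOR X).
  5: 5 XOR 19 = 22 ≥ 5 — no move.
  30: 30 XOR 19 = 13 < 30 — winning move (to 13).
  8: 8 XOR 19 = 27 ≥ 8 — no move.
  1: 1 XOR 19 = 18 ≥ 1 — no move.
  12: 12 XOR 19 = 31 ≥ 12 — no move.
  13: 13 XOR 19 = 30 ≥ 13 — no move.
That gives 1 winning move.

1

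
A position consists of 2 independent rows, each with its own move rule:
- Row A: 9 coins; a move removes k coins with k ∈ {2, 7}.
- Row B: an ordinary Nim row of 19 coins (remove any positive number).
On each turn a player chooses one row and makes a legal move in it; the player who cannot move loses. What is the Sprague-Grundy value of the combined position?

19

For row A, compute g(0), g(1), … with moves {2, 7}:
g(0) = mex{} = 0
g(1) = mex{} = 0
g(2) = mex{0} = 1
g(3) = mex{0} = 1
g(4) = mex{1} = 0
g(5) = mex{1} = 0
g(6) = mex{0} = 1
g(7) = mex{0} = 1
g(8) = mex{0,1} = 2
g(9) = mex{1} = 0
So g(9) = 0.
Row B is a plain Nim row of size 19, so its Grundy value is 19.
By the Sprague-Grundy theorem, the Grundy value of a sum of independent games is the XOR of the component values.
Combined value = 0 XOR 19 = 19.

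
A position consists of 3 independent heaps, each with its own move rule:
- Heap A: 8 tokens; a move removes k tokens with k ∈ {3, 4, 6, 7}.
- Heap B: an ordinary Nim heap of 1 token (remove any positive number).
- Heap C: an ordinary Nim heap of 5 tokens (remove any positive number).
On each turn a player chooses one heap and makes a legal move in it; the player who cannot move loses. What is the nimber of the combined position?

6

Grundy values for heap A (subtraction set {3, 4, 6, 7}):
g(0) = mex{} = 0
g(1) = mex{} = 0
g(2) = mex{} = 0
g(3) = mex{0} = 1
g(4) = mex{0} = 1
g(5) = mex{0} = 1
g(6) = mex{0,1} = 2
g(7) = mex{0,1} = 2
g(8) = mex{0,1} = 2
So g(8) = 2.
Heap B is a plain Nim heap of size 1, so its Grundy value is 1.
Heap C is a plain Nim heap of size 5, so its Grundy value is 5.
By the Sprague-Grundy theorem, the Grundy value of a sum of independent games is the XOR of the component values.
Combined value = 2 XOR 1 XOR 5 = 6.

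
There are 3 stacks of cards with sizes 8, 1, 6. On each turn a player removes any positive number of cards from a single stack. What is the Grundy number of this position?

Write each in binary and XOR column by column:
  1000  (8)
  0001  (1)
  0110  (6)
  ----
  1111  (15)

15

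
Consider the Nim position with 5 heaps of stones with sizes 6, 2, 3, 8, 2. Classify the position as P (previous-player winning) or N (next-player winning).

Compute the nim-sum pairwise:
6 ⊕ 2 = 4
4 ⊕ 3 = 7
7 ⊕ 8 = 15
15 ⊕ 2 = 13
The nim-sum is 13 ≠ 0, so this is an N-position: the player to move can win.

N-position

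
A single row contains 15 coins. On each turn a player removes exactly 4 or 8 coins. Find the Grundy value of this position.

0

Build the Grundy sequence with g(k) = mex{g(k−s) : s ∈ {4, 8}, s ≤ k}:
k:     0  1  2  3  4  5  6  7  8  9 10 11 12 13 14 15
g(k):  0  0  0  0  1  1  1  1  2  2  2  2  0  0  0  0
So g(15) = 0.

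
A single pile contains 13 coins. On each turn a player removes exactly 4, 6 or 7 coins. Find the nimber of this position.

0

Grundy values for subtraction set {4, 6, 7}:
g(0) = mex{} = 0
g(1) = mex{} = 0
g(2) = mex{} = 0
g(3) = mex{} = 0
g(4) = mex{0} = 1
g(5) = mex{0} = 1
g(6) = mex{0} = 1
g(7) = mex{0} = 1
g(8) = mex{0,1} = 2
g(9) = mex{0,1} = 2
g(10) = mex{0,1} = 2
g(11) = mex{1} = 0
g(12) = mex{1,2} = 0
g(13) = mex{1,2} = 0
So g(13) = 0.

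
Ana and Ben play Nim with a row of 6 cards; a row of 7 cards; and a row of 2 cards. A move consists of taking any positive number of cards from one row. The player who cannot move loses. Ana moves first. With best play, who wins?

Nim-sum: 6 ⊕ 7 ⊕ 2 = 3.
The nim-sum is 3 ≠ 0, so this is an N-position: the player to move can win; Ana has a winning move.

Ana wins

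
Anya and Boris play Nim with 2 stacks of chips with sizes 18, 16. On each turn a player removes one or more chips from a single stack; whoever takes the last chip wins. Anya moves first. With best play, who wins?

Anya wins

Bitwise XOR of the heap sizes:
  10010  (18)
  10000  (16)
  -----
  00010  (2)
The nim-sum is 2 ≠ 0, so this is an N-position: the player to move can win; Anya has a winning move.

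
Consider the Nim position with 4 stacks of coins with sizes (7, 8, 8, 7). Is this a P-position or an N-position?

Nim-sum: 7 XOR 8 XOR 8 XOR 7 = 0.
The nim-sum is 0, so this is a P-position: the player to move is in a losing position under optimal play.

P-position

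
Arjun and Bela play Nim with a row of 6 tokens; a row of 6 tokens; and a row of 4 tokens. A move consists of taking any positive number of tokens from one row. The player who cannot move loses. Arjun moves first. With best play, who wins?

Arjun wins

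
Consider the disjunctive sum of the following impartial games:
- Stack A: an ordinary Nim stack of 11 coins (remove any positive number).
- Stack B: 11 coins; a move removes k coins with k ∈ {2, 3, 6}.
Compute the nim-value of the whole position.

10

Stack A is a plain Nim stack of size 11, so its Grundy value is 11.
Build the Grundy sequence for stack B with g(k) = mex{g(k−s) : s ∈ {2, 3, 6}, s ≤ k}:
k:     0  1  2  3  4  5  6  7  8  9 10 11
g(k):  0  0  1  1  2  0  3  1  2  0  0  1
So g(11) = 1.
The value of a disjunctive sum is the nim-sum of the parts.
Combined value = 11 ⊕ 1 = 10.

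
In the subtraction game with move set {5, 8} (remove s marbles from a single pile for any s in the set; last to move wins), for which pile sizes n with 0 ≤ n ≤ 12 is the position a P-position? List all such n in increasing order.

0, 1, 2, 3, 4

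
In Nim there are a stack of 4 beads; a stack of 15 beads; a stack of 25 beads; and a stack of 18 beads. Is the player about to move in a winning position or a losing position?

Losing position

Write each in binary and XOR column by column:
  00100  (4)
  01111  (15)
  11001  (25)
  10010  (18)
  -----
  00000  (0)
The nim-sum is 0, so this is a P-position: the player to move is in a losing position under optimal play.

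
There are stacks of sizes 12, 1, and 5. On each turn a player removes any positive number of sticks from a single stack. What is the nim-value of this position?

Compute the nim-sum pairwise:
12 ⊕ 1 = 13
13 ⊕ 5 = 8

8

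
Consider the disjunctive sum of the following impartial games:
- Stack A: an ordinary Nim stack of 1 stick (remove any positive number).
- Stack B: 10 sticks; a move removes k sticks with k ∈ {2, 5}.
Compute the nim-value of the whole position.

0

Stack A is a plain Nim stack of size 1, so its Grundy value is 1.
Build the Grundy sequence for stack B with g(k) = mex{g(k−s) : s ∈ {2, 5}, s ≤ k}:
k:     0  1  2  3  4  5  6  7  8  9 10
g(k):  0  0  1  1  0  2  1  0  0  1  1
So g(10) = 1.
By the Sprague-Grundy theorem, the Grundy value of a sum of independent games is the XOR of the component values.
Combined value = 1 ⊕ 1 = 0.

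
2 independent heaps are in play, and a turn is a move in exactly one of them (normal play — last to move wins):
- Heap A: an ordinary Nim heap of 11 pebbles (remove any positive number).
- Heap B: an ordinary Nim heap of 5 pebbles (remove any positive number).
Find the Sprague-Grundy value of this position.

14

Heap A is a plain Nim heap of size 11, so its Grundy value is 11.
Heap B is a plain Nim heap of size 5, so its Grundy value is 5.
The value of a disjunctive sum is the nim-sum of the parts.
Combined value = 11 XOR 5 = 14.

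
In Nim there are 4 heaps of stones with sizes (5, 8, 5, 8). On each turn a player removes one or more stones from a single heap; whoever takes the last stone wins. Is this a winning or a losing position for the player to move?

Write each in binary and XOR column by column:
  0101  (5)
  1000  (8)
  0101  (5)
  1000  (8)
  ----
  0000  (0)
The nim-sum is 0, so this is a P-position: the player to move is in a losing position under optimal play.

Losing position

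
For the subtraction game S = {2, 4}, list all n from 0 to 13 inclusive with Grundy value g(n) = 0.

Compute g(0), g(1), … for moves {2, 4}:
g(0) = mex{} = 0
g(1) = mex{} = 0
g(2) = mex{0} = 1
g(3) = mex{0} = 1
g(4) = mex{0,1} = 2
g(5) = mex{0,1} = 2
g(6) = mex{1,2} = 0
g(7) = mex{1,2} = 0
g(8) = mex{0,2} = 1
g(9) = mex{0,2} = 1
g(10) = mex{0,1} = 2
g(11) = mex{0,1} = 2
g(12) = mex{1,2} = 0
g(13) = mex{1,2} = 0
The P-positions (g = 0) in 0..13 are 0, 1, 6, 7, 12, 13.

0, 1, 6, 7, 12, 13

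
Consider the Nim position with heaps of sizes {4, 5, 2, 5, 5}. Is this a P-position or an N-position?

N-position

Compute the nim-sum pairwise:
4 ⊕ 5 = 1
1 ⊕ 2 = 3
3 ⊕ 5 = 6
6 ⊕ 5 = 3
The nim-sum is 3 ≠ 0, so this is an N-position: the player to move can win.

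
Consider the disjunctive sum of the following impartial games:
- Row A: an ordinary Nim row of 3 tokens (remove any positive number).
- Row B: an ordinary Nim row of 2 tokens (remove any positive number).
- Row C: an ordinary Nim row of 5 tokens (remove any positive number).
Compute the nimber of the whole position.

4

Row A is a plain Nim row of size 3, so its Grundy value is 3.
Row B is a plain Nim row of size 2, so its Grundy value is 2.
Row C is a plain Nim row of size 5, so its Grundy value is 5.
By the Sprague-Grundy theorem, the Grundy value of a sum of independent games is the XOR of the component values.
Combined value = 3 ⊕ 2 ⊕ 5 = 4.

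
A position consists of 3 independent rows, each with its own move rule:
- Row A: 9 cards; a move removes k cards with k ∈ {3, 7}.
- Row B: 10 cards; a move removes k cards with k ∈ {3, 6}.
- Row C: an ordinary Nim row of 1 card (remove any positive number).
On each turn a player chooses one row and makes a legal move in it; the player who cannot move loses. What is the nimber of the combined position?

0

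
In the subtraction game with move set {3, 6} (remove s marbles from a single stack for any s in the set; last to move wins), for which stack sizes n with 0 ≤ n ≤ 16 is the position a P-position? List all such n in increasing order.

Build the Grundy sequence with g(k) = mex{g(k−s) : s ∈ {3, 6}, s ≤ k}:
k:     0  1  2  3  4  5  6  7  8  9 10 11 12 13 14 15 16
g(k):  0  0  0  1  1  1  2  2  2  0  0  0  1  1  1  2  2
The P-positions (g = 0) in 0..16 are 0, 1, 2, 9, 10, 11.

0, 1, 2, 9, 10, 11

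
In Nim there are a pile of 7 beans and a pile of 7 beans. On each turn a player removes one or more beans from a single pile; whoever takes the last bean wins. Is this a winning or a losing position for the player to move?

Losing position

Compute the nim-sum pairwise:
7 ^ 7 = 0
The nim-sum is 0, so this is a P-position: the player to move is in a losing position under optimal play.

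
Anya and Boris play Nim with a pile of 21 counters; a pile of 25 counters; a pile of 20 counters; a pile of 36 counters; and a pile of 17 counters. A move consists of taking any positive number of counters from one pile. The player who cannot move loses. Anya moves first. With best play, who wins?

Anya wins

In binary:
  010101  (21)
  011001  (25)
  010100  (20)
  100100  (36)
  010001  (17)
  ------
  101101  (45)
The nim-sum is 45 ≠ 0, so this is an N-position: the player to move can win; Anya has a winning move.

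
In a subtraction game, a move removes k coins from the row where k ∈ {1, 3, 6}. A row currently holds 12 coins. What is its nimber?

1

Grundy values for subtraction set {1, 3, 6}:
k:     0  1  2  3  4  5  6  7  8  9 10 11 12
g(k):  0  1  0  1  0  1  2  3  2  0  1  0  1
So g(12) = 1.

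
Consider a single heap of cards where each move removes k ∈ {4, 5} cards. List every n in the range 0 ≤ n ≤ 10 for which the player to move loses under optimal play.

0, 1, 2, 3, 9, 10

Grundy values for subtraction set {4, 5}:
k:     0  1  2  3  4  5  6  7  8  9 10
g(k):  0  0  0  0  1  1  1  1  2  0  0
The P-positions (g = 0) in 0..10 are 0, 1, 2, 3, 9, 10.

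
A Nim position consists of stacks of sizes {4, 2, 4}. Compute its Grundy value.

2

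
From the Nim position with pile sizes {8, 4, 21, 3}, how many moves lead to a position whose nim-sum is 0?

1

Write each in binary and XOR column by column:
  01000  (8)
  00100  (4)
  10101  (21)
  00011  (3)
  -----
  11010  (26)
The overall nim-sum is X = 26. A pile of size p has a winning move iff p XOR X < p (reduce it to p XOR X).
  8: 8 XOR 26 = 18 ≥ 8 — no move.
  4: 4 XOR 26 = 30 ≥ 4 — no move.
  21: 21 XOR 26 = 15 < 21 — winning move (to 15).
  3: 3 XOR 26 = 25 ≥ 3 — no move.
That gives 1 winning move.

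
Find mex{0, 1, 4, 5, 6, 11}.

2

The values 0, 1 are all present; 2 is the first non-negative integer missing from the set.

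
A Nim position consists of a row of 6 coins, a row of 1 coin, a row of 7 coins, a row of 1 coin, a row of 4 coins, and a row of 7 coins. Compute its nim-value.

Compute the nim-sum pairwise:
6 ^ 1 = 7
7 ^ 7 = 0
0 ^ 1 = 1
1 ^ 4 = 5
5 ^ 7 = 2

2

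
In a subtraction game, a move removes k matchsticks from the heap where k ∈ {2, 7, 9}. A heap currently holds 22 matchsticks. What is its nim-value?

Grundy values for subtraction set {2, 7, 9}:
k:     0  1  2  3  4  5  6  7  8  9 10 11 12 13 14 15 16 17 18 19 20 21 22
g(k):  0  0  1  1  0  0  1  1  2  2  3  3  2  2  3  0  0  1  1  0  0  1  1
So g(22) = 1.

1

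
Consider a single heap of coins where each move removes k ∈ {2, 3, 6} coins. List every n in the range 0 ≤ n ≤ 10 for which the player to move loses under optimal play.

0, 1, 5, 9, 10

Build the Grundy sequence with g(k) = mex{g(k−s) : s ∈ {2, 3, 6}, s ≤ k}:
g(0) = mex{} = 0
g(1) = mex{} = 0
g(2) = mex{0} = 1
g(3) = mex{0} = 1
g(4) = mex{0,1} = 2
g(5) = mex{1} = 0
g(6) = mex{0,1,2} = 3
g(7) = mex{0,2} = 1
g(8) = mex{0,1,3} = 2
g(9) = mex{1,3} = 0
g(10) = mex{1,2} = 0
The P-positions (g = 0) in 0..10 are 0, 1, 5, 9, 10.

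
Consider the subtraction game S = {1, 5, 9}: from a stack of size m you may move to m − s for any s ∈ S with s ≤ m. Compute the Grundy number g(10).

Build the Grundy sequence with g(k) = mex{g(k−s) : s ∈ {1, 5, 9}, s ≤ k}:
g(0) = mex{} = 0
g(1) = mex{0} = 1
g(2) = mex{1} = 0
g(3) = mex{0} = 1
g(4) = mex{1} = 0
g(5) = mex{0} = 1
g(6) = mex{1} = 0
g(7) = mex{0} = 1
g(8) = mex{1} = 0
g(9) = mex{0} = 1
g(10) = mex{1} = 0
So g(10) = 0.

0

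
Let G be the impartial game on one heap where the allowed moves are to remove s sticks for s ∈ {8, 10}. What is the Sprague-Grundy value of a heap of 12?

Build the Grundy sequence with g(k) = mex{g(k−s) : s ∈ {8, 10}, s ≤ k}:
g(0) = mex{} = 0
g(1) = mex{} = 0
g(2) = mex{} = 0
g(3) = mex{} = 0
g(4) = mex{} = 0
g(5) = mex{} = 0
g(6) = mex{} = 0
g(7) = mex{} = 0
g(8) = mex{0} = 1
g(9) = mex{0} = 1
g(10) = mex{0} = 1
g(11) = mex{0} = 1
g(12) = mex{0} = 1
So g(12) = 1.

1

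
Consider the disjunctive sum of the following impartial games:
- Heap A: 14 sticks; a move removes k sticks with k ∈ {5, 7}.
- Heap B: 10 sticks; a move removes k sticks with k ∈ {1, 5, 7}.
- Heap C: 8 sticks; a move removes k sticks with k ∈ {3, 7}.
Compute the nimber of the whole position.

2

Build the Grundy sequence for heap A with g(k) = mex{g(k−s) : s ∈ {5, 7}, s ≤ k}:
g(0) = mex{} = 0
g(1) = mex{} = 0
g(2) = mex{} = 0
g(3) = mex{} = 0
g(4) = mex{} = 0
g(5) = mex{0} = 1
g(6) = mex{0} = 1
g(7) = mex{0} = 1
g(8) = mex{0} = 1
g(9) = mex{0} = 1
g(10) = mex{0,1} = 2
g(11) = mex{0,1} = 2
g(12) = mex{1} = 0
g(13) = mex{1} = 0
g(14) = mex{1} = 0
So g(14) = 0.
Build the Grundy sequence for heap B with g(k) = mex{g(k−s) : s ∈ {1, 5, 7}, s ≤ k}:
g(0) = mex{} = 0
g(1) = mex{0} = 1
g(2) = mex{1} = 0
g(3) = mex{0} = 1
g(4) = mex{1} = 0
g(5) = mex{0} = 1
g(6) = mex{1} = 0
g(7) = mex{0} = 1
g(8) = mex{1} = 0
g(9) = mex{0} = 1
g(10) = mex{1} = 0
So g(10) = 0.
Build the Grundy sequence for heap C with g(k) = mex{g(k−s) : s ∈ {3, 7}, s ≤ k}:
g(0) = mex{} = 0
g(1) = mex{} = 0
g(2) = mex{} = 0
g(3) = mex{0} = 1
g(4) = mex{0} = 1
g(5) = mex{0} = 1
g(6) = mex{1} = 0
g(7) = mex{0,1} = 2
g(8) = mex{0,1} = 2
So g(8) = 2.
By the Sprague-Grundy theorem, the Grundy value of a sum of independent games is the XOR of the component values.
Combined value = 0 XOR 0 XOR 2 = 2.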